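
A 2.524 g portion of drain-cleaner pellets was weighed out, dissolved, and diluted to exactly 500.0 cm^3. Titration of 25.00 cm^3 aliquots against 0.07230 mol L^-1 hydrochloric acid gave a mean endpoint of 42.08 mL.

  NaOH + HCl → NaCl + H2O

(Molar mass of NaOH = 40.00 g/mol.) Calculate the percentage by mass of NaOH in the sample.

n(HCl) per titration = 0.04208 × 0.07230 = 3.042 × 10^-3 mol
n(NaOH) in each aliquot = 3.042 × 10^-3 mol (1:1 ratio)
n(NaOH) in the whole flask = 3.042 × 10^-3 × 500.0/25.00 = 0.06085 mol
mass of NaOH = 0.06085 × 40.00 = 2.434 g
% NaOH = 2.434 / 2.524 × 100 = 96.43 %

96.43 %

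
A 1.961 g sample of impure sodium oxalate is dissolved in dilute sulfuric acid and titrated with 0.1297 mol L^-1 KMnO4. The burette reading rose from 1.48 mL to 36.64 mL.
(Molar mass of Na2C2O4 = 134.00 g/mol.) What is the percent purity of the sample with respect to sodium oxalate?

2 MnO4^- + 5 C2O4^2- + 16 H^+ → 2 Mn^2+ + 10 CO2 + 8 H2O
n(KMnO4) = 0.03516 L × 0.1297 mol/L = 4.560 × 10^-3 mol
From the 5:2 ratio, n(Na2C2O4) = 5/2 × 4.560 × 10^-3 = 0.01140 mol
mass of Na2C2O4 = 0.01140 × 134.00 g/mol = 1.528 g
% Na2C2O4 = 1.528 / 1.961 × 100 = 77.90 %

77.90 %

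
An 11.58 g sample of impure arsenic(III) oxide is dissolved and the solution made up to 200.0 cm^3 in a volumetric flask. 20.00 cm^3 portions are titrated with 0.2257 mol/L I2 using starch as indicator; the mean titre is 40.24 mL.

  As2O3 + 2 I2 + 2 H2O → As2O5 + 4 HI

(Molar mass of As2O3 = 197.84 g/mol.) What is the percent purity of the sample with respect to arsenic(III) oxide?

n(I2) per titration = 0.04024 × 0.2257 = 9.082 × 10^-3 mol
From the 1:2 ratio, n(As2O3) in each aliquot = 1/2 × 9.082 × 10^-3 = 4.541 × 10^-3 mol
n(As2O3) in the whole flask = 4.541 × 10^-3 × 200.0/20.00 = 0.04541 mol
mass of As2O3 = 0.04541 × 197.84 = 8.984 g
% As2O3 = 8.984 / 11.58 × 100 = 77.58 %

77.58 %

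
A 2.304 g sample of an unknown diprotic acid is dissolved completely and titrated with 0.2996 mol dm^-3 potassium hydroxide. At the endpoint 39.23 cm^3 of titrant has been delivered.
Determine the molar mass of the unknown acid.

392.1 g/mol

n(KOH) = 0.03923 L × 0.2996 mol/L = 0.01175 mol
From the 1:2 ratio, n(H2A) = 1/2 × 0.01175 = 5.877 × 10^-3 mol
M = m / n = 2.304 g / 5.877 × 10^-3 mol = 392.1 g/mol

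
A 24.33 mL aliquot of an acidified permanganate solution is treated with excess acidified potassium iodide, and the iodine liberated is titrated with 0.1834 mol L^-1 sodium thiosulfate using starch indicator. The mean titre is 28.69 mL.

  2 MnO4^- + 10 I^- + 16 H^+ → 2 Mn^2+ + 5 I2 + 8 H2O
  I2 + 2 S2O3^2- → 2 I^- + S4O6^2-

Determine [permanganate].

n(S2O3^2-) = 0.02869 × 0.1834 = 5.262 × 10^-3 mol
n(I2) = n(S2O3^2-)/2 = 2.631 × 10^-3 mol
From the 2:5 ratio, n(MnO4^-) in the aliquot = 2/5 × 2.631 × 10^-3 = 1.052 × 10^-3 mol
[MnO4^-] = 1.052 × 10^-3 / 0.02433 = 0.04325 mol/L

0.04325 mol/L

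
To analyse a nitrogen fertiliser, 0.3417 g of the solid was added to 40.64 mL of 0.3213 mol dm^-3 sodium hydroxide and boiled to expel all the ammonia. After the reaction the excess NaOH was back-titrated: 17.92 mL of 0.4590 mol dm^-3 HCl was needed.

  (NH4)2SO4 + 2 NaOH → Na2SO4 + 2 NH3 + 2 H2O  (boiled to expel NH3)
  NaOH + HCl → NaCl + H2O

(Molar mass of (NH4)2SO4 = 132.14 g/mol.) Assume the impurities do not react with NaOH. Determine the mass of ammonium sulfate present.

n(NaOH) added = 0.04064 × 0.3213 = 0.01306 mol
n(HCl) used in back-titration = 0.01792 × 0.4590 = 8.225 × 10^-3 mol
n(NaOH) left over = 8.225 × 10^-3 mol (1:1 ratio)
n(NaOH) consumed by analyte = 0.01306 − 8.225 × 10^-3 = 4.832 × 10^-3 mol
From the 1:2 ratio, n((NH4)2SO4) = 1/2 × 4.832 × 10^-3 = 2.416 × 10^-3 mol
mass of (NH4)2SO4 = 2.416 × 10^-3 × 132.14 = 0.3193 g

0.3193 g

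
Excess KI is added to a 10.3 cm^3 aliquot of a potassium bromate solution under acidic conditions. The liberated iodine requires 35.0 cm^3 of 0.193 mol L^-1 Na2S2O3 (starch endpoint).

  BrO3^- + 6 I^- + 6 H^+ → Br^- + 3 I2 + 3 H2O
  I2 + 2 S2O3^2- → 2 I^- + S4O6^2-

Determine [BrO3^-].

0.109 mol/L

n(S2O3^2-) = 0.0350 × 0.193 = 6.75 × 10^-3 mol
n(I2) = n(S2O3^2-)/2 = 3.38 × 10^-3 mol
From the 1:3 ratio, n(BrO3^-) in the aliquot = 1/3 × 3.38 × 10^-3 = 1.13 × 10^-3 mol
[BrO3^-] = 1.13 × 10^-3 / 0.0103 = 0.109 mol/L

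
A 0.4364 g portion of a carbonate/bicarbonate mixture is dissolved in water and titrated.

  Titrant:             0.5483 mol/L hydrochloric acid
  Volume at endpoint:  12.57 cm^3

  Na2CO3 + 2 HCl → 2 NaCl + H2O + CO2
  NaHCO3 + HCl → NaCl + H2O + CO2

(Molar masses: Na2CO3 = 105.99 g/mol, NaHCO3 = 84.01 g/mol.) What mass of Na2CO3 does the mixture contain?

0.2437 g

n(HCl) = 0.01257 × 0.5483 = 6.892 × 10^-3 mol
Let x = n(Na2CO3), y = n(NaHCO3).
Titrant: 2x + 1y = 6.892 × 10^-3;  mass: 105.99x + 84.01y = 0.4364
Solving, x = 2.299 × 10^-3 mol, y = 2.294 × 10^-3 mol
mass of Na2CO3 = 2.299 × 10^-3 × 105.99 = 0.2437 g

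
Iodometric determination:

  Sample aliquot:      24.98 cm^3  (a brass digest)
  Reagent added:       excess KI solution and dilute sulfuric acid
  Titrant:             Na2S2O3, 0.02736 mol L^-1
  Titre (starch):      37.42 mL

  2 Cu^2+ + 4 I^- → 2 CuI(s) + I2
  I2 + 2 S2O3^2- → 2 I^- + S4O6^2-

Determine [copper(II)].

n(S2O3^2-) = 0.03742 × 0.02736 = 1.024 × 10^-3 mol
n(I2) = n(S2O3^2-)/2 = 5.119 × 10^-4 mol
From the 2:1 ratio, n(Cu2+) in the aliquot = 2/1 × 5.119 × 10^-4 = 1.024 × 10^-3 mol
[Cu2+] = 1.024 × 10^-3 / 0.02498 = 0.04099 mol/L

0.04099 mol/L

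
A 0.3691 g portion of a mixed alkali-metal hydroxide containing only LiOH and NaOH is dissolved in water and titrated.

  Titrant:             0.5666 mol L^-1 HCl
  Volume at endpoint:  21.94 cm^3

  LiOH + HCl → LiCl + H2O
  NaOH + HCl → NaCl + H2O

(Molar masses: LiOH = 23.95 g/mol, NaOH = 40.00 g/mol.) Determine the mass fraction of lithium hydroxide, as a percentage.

51.81 %

n(HCl) = 0.02194 × 0.5666 = 0.01243 mol
Let x = n(LiOH), y = n(NaOH).
Titrant: 1x + 1y = 0.01243;  mass: 23.95x + 40.00y = 0.3691
Solving, x = 7.984 × 10^-3 mol, y = 4.447 × 10^-3 mol
mass of LiOH = 7.984 × 10^-3 × 23.95 = 0.1912 g
% LiOH = 0.1912 / 0.3691 × 100 = 51.81 %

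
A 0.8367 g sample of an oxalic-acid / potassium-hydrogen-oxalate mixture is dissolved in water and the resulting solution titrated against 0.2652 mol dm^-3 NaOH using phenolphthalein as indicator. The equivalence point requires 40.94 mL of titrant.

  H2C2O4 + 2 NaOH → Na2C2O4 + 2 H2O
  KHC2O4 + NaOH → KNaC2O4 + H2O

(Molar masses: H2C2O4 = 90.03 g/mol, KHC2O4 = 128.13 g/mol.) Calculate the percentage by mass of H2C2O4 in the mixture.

35.89 %

n(NaOH) = 0.04094 × 0.2652 = 0.01086 mol
Let x = n(H2C2O4), y = n(KHC2O4).
Titrant: 2x + 1y = 0.01086;  mass: 90.03x + 128.13y = 0.8367
Solving, x = 3.335 × 10^-3 mol, y = 4.186 × 10^-3 mol
mass of H2C2O4 = 3.335 × 10^-3 × 90.03 = 0.3003 g
% H2C2O4 = 0.3003 / 0.8367 × 100 = 35.89 %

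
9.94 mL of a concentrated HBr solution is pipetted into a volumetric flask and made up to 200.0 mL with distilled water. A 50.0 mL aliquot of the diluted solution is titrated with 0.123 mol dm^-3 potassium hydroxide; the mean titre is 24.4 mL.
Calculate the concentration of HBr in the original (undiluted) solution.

HBr + KOH → KBr + H2O
n(KOH) = 0.0244 × 0.123 = 3.00 × 10^-3 mol
n(HBr) in the aliquot = 3.00 × 10^-3 mol (1:1 ratio)
[HBr]_dilute = 3.00 × 10^-3 / 0.0500 = 0.0600 mol/L
Dilution factor = 200.0 / 9.94 = 20.12
[HBr]_stock = 0.0600 × 20.12 = 1.21 mol/L

1.21 mol/L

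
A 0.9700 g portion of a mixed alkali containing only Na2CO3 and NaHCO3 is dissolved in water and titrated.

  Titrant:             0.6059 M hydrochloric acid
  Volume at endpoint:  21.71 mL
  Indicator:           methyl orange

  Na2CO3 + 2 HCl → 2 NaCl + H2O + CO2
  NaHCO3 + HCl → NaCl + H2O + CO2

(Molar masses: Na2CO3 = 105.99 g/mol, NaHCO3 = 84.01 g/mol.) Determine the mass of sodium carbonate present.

n(HCl) = 0.02171 × 0.6059 = 0.01315 mol
Let x = n(Na2CO3), y = n(NaHCO3).
Titrant: 2x + 1y = 0.01315;  mass: 105.99x + 84.01y = 0.9700
Solving, x = 2.178 × 10^-3 mol, y = 8.799 × 10^-3 mol
mass of Na2CO3 = 2.178 × 10^-3 × 105.99 = 0.2308 g

0.2308 g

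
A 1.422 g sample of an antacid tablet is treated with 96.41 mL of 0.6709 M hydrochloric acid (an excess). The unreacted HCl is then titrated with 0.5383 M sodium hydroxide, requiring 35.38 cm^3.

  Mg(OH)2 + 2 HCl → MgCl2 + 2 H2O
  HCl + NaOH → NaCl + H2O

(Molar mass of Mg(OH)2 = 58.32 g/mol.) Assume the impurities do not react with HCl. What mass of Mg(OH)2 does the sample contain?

1.331 g

n(HCl) added = 0.09641 × 0.6709 = 0.06468 mol
n(NaOH) used in back-titration = 0.03538 × 0.5383 = 0.01905 mol
n(HCl) left over = 0.01905 mol (1:1 ratio)
n(HCl) consumed by analyte = 0.06468 − 0.01905 = 0.04564 mol
From the 1:2 ratio, n(Mg(OH)2) = 1/2 × 0.04564 = 0.02282 mol
mass of Mg(OH)2 = 0.02282 × 58.32 = 1.331 g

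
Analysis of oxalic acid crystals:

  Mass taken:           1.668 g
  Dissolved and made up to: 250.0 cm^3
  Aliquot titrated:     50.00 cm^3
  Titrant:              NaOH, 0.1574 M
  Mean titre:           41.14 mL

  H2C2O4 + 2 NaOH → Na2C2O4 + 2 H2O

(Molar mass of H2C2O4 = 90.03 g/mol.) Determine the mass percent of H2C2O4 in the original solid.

87.38 %

n(NaOH) per titration = 0.04114 × 0.1574 = 6.475 × 10^-3 mol
From the 1:2 ratio, n(H2C2O4) in each aliquot = 1/2 × 6.475 × 10^-3 = 3.238 × 10^-3 mol
n(H2C2O4) in the whole flask = 3.238 × 10^-3 × 250.0/50.00 = 0.01619 mol
mass of H2C2O4 = 0.01619 × 90.03 = 1.457 g
% H2C2O4 = 1.457 / 1.668 × 100 = 87.38 %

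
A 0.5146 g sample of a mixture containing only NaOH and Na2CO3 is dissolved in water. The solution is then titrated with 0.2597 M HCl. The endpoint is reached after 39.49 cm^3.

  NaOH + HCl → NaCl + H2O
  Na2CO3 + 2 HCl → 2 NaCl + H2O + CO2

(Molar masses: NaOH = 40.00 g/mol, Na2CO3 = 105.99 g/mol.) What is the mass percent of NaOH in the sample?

17.28 %

n(HCl) = 0.03949 × 0.2597 = 0.01026 mol
Let x = n(NaOH), y = n(Na2CO3).
Titrant: 1x + 2y = 0.01026;  mass: 40.00x + 105.99y = 0.5146
Solving, x = 2.223 × 10^-3 mol, y = 4.016 × 10^-3 mol
mass of NaOH = 2.223 × 10^-3 × 40.00 = 0.08894 g
% NaOH = 0.08894 / 0.5146 × 100 = 17.28 %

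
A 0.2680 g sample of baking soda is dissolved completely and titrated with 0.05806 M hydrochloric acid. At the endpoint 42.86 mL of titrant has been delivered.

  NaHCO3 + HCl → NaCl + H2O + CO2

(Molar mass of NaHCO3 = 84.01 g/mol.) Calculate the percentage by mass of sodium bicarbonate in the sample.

78.01 %

n(HCl) = 0.04286 L × 0.05806 mol/L = 2.488 × 10^-3 mol
n(NaHCO3) = 2.488 × 10^-3 mol (1:1 ratio)
mass of NaHCO3 = 2.488 × 10^-3 × 84.01 g/mol = 0.2091 g
% NaHCO3 = 0.2091 / 0.2680 × 100 = 78.01 %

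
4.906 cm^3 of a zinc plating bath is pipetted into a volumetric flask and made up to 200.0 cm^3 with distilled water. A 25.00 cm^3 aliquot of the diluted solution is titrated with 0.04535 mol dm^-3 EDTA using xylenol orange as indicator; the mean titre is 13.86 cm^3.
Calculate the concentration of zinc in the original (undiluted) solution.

1.025 mol/L

Zn^2+ + EDTA^4- → [Zn(EDTA)]^2-
n(EDTA) = 0.01386 × 0.04535 = 6.286 × 10^-4 mol
n(Zn2+) in the aliquot = 6.286 × 10^-4 mol (1:1 ratio)
[Zn2+]_dilute = 6.286 × 10^-4 / 0.02500 = 0.02514 mol/L
Dilution factor = 200.0 / 4.906 = 40.77
[Zn2+]_stock = 0.02514 × 40.77 = 1.025 mol/L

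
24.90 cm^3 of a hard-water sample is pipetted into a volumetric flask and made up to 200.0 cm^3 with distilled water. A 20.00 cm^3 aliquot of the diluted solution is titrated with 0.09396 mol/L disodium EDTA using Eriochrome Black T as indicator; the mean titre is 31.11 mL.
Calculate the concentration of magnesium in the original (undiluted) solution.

1.174 mol/L

Mg^2+ + EDTA^4- → [Mg(EDTA)]^2-
n(EDTA) = 0.03111 × 0.09396 = 2.923 × 10^-3 mol
n(Mg2+) in the aliquot = 2.923 × 10^-3 mol (1:1 ratio)
[Mg2+]_dilute = 2.923 × 10^-3 / 0.02000 = 0.1462 mol/L
Dilution factor = 200.0 / 24.90 = 8.032
[Mg2+]_stock = 0.1462 × 8.032 = 1.174 mol/L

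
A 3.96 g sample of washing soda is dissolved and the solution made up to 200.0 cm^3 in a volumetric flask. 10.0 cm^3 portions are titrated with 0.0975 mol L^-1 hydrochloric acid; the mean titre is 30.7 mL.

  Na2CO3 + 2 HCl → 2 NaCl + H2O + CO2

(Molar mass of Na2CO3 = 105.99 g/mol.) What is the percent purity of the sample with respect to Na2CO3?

n(HCl) per titration = 0.0307 × 0.0975 = 2.99 × 10^-3 mol
From the 1:2 ratio, n(Na2CO3) in each aliquot = 1/2 × 2.99 × 10^-3 = 1.50 × 10^-3 mol
n(Na2CO3) in the whole flask = 1.50 × 10^-3 × 200.0/10.0 = 0.0299 mol
mass of Na2CO3 = 0.0299 × 105.99 = 3.17 g
% Na2CO3 = 3.17 / 3.96 × 100 = 80.1 %

80.1 %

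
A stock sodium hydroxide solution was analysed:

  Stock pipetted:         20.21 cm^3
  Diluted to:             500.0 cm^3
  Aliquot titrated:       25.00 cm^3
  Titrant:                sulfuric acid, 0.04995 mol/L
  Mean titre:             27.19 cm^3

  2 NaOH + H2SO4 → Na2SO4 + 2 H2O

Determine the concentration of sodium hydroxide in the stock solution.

n(H2SO4) = 0.02719 × 0.04995 = 1.358 × 10^-3 mol
From the 2:1 ratio, n(NaOH) in the aliquot = 2/1 × 1.358 × 10^-3 = 2.716 × 10^-3 mol
[NaOH]_dilute = 2.716 × 10^-3 / 0.02500 = 0.1087 mol/L
Dilution factor = 500.0 / 20.21 = 24.74
[NaOH]_stock = 0.1087 × 24.74 = 2.688 mol/L

2.688 mol/L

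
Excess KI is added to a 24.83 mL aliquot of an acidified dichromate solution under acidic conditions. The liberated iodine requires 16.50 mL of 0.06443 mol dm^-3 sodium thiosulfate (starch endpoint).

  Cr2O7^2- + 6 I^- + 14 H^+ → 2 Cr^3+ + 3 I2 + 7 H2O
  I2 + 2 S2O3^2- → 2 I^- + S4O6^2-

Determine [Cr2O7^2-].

n(S2O3^2-) = 0.01650 × 0.06443 = 1.063 × 10^-3 mol
n(I2) = n(S2O3^2-)/2 = 5.315 × 10^-4 mol
From the 1:3 ratio, n(Cr2O7^2-) in the aliquot = 1/3 × 5.315 × 10^-4 = 1.772 × 10^-4 mol
[Cr2O7^2-] = 1.772 × 10^-4 / 0.02483 = 0.007136 mol/L

0.007136 mol/L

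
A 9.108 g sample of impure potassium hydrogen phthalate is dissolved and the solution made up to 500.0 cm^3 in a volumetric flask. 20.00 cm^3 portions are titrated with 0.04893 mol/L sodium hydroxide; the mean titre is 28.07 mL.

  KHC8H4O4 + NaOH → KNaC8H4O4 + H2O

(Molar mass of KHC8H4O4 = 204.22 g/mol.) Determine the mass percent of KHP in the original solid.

76.99 %

n(NaOH) per titration = 0.02807 × 0.04893 = 1.373 × 10^-3 mol
n(KHC8H4O4) in each aliquot = 1.373 × 10^-3 mol (1:1 ratio)
n(KHC8H4O4) in the whole flask = 1.373 × 10^-3 × 500.0/20.00 = 0.03434 mol
mass of KHC8H4O4 = 0.03434 × 204.22 = 7.012 g
% KHC8H4O4 = 7.012 / 9.108 × 100 = 76.99 %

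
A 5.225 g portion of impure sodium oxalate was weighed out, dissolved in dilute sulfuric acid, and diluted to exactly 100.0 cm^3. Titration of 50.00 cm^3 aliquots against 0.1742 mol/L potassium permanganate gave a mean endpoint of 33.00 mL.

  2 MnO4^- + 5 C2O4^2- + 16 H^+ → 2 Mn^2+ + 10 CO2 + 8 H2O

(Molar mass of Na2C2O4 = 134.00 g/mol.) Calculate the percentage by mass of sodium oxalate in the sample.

73.71 %

n(KMnO4) per titration = 0.03300 × 0.1742 = 5.749 × 10^-3 mol
From the 5:2 ratio, n(Na2C2O4) in each aliquot = 5/2 × 5.749 × 10^-3 = 0.01437 mol
n(Na2C2O4) in the whole flask = 0.01437 × 100.0/50.00 = 0.02874 mol
mass of Na2C2O4 = 0.02874 × 134.00 = 3.852 g
% Na2C2O4 = 3.852 / 5.225 × 100 = 73.71 %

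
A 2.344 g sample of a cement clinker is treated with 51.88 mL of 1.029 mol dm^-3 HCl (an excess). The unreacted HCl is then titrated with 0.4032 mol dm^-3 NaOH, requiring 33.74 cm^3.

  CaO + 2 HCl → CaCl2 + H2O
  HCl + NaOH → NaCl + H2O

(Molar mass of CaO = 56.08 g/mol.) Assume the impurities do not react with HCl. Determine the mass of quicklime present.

1.115 g

n(HCl) added = 0.05188 × 1.029 = 0.05338 mol
n(NaOH) used in back-titration = 0.03374 × 0.4032 = 0.01360 mol
n(HCl) left over = 0.01360 mol (1:1 ratio)
n(HCl) consumed by analyte = 0.05338 − 0.01360 = 0.03978 mol
From the 1:2 ratio, n(CaO) = 1/2 × 0.03978 = 0.01989 mol
mass of CaO = 0.01989 × 56.08 = 1.115 g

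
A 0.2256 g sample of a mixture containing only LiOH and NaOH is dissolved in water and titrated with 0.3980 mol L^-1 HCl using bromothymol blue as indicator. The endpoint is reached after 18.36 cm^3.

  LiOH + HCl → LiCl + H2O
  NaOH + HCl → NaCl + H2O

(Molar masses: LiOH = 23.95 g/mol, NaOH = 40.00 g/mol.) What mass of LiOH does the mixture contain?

0.09952 g

n(HCl) = 0.01836 × 0.3980 = 7.307 × 10^-3 mol
Let x = n(LiOH), y = n(NaOH).
Titrant: 1x + 1y = 7.307 × 10^-3;  mass: 23.95x + 40.00y = 0.2256
Solving, x = 4.155 × 10^-3 mol, y = 3.152 × 10^-3 mol
mass of LiOH = 4.155 × 10^-3 × 23.95 = 0.09952 g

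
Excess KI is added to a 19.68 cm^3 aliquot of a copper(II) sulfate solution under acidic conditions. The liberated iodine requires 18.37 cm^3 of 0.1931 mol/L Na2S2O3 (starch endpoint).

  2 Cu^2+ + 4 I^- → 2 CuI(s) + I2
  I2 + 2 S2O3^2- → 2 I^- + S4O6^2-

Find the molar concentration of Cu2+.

0.1802 mol/L

n(S2O3^2-) = 0.01837 × 0.1931 = 3.547 × 10^-3 mol
n(I2) = n(S2O3^2-)/2 = 1.774 × 10^-3 mol
From the 2:1 ratio, n(Cu2+) in the aliquot = 2/1 × 1.774 × 10^-3 = 3.547 × 10^-3 mol
[Cu2+] = 3.547 × 10^-3 / 0.01968 = 0.1802 mol/L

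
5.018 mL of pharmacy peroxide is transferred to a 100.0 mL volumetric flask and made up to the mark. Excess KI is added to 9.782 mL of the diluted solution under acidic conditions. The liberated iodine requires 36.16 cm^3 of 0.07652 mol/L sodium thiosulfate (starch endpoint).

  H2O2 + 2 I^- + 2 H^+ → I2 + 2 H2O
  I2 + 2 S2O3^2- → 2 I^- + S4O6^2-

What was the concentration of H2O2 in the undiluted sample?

n(S2O3^2-) = 0.03616 × 0.07652 = 2.767 × 10^-3 mol
n(I2) = n(S2O3^2-)/2 = 1.383 × 10^-3 mol
n(H2O2) in the aliquot = 1.383 × 10^-3 mol (1:1 ratio)
[H2O2]_dilute = 1.383 × 10^-3 / 0.009782 = 0.1414 mol/L
[H2O2]_original = 0.1414 × 100.0/5.018 = 2.818 mol/L

2.818 mol/L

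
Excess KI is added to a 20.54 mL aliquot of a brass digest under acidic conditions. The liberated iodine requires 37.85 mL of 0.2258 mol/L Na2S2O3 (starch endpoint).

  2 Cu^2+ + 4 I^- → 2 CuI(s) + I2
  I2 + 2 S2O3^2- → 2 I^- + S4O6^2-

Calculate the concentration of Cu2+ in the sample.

n(S2O3^2-) = 0.03785 × 0.2258 = 8.547 × 10^-3 mol
n(I2) = n(S2O3^2-)/2 = 4.273 × 10^-3 mol
From the 2:1 ratio, n(Cu2+) in the aliquot = 2/1 × 4.273 × 10^-3 = 8.547 × 10^-3 mol
[Cu2+] = 8.547 × 10^-3 / 0.02054 = 0.4161 mol/L

0.4161 mol/L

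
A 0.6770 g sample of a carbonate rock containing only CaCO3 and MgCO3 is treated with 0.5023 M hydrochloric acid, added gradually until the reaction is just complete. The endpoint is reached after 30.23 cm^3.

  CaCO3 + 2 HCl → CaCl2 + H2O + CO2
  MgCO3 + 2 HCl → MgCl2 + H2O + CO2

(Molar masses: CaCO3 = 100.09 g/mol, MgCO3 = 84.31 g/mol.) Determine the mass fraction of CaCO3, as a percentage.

n(HCl) = 0.03023 × 0.5023 = 0.01518 mol
Let x = n(CaCO3), y = n(MgCO3).
Titrant: 2x + 2y = 0.01518;  mass: 100.09x + 84.31y = 0.6770
Solving, x = 2.338 × 10^-3 mol, y = 5.254 × 10^-3 mol
mass of CaCO3 = 2.338 × 10^-3 × 100.09 = 0.2340 g
% CaCO3 = 0.2340 / 0.6770 × 100 = 34.57 %

34.57 %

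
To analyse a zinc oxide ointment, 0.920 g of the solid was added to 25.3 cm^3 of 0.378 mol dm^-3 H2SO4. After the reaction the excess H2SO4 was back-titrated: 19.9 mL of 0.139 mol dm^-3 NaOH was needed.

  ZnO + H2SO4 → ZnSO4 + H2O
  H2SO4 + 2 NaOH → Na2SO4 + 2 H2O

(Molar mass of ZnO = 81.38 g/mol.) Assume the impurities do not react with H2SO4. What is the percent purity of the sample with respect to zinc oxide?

n(H2SO4) added = 0.0253 × 0.378 = 9.56 × 10^-3 mol
n(NaOH) used in back-titration = 0.0199 × 0.139 = 2.77 × 10^-3 mol
From the 1:2 ratio, n(H2SO4) left over = 1/2 × 2.77 × 10^-3 = 1.38 × 10^-3 mol
n(H2SO4) consumed by analyte = 9.56 × 10^-3 − 1.38 × 10^-3 = 8.18 × 10^-3 mol
n(ZnO) = 8.18 × 10^-3 mol (1:1 ratio)
mass of ZnO = 8.18 × 10^-3 × 81.38 = 0.666 g
% ZnO = 0.666 / 0.920 × 100 = 72.4 %

72.4 %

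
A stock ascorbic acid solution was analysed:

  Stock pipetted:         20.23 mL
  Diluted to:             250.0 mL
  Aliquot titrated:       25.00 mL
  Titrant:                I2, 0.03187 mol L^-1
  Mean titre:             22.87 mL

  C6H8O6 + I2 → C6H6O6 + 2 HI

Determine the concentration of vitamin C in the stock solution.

0.3603 mol/L

n(I2) = 0.02287 × 0.03187 = 7.289 × 10^-4 mol
n(C6H8O6) in the aliquot = 7.289 × 10^-4 mol (1:1 ratio)
[C6H8O6]_dilute = 7.289 × 10^-4 / 0.02500 = 0.02915 mol/L
Dilution factor = 250.0 / 20.23 = 12.36
[C6H8O6]_stock = 0.02915 × 12.36 = 0.3603 mol/L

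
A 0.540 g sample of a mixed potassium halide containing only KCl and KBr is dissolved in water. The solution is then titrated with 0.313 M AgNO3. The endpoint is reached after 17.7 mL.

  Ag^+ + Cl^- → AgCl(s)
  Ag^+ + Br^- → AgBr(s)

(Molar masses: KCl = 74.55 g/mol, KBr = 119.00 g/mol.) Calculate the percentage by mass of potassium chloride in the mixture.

37.0 %

n(AgNO3) = 0.0177 × 0.313 = 5.54 × 10^-3 mol
Let x = n(KCl), y = n(KBr).
Titrant: 1x + 1y = 5.54 × 10^-3;  mass: 74.55x + 119.00y = 0.540
Solving, x = 2.68 × 10^-3 mol, y = 2.86 × 10^-3 mol
mass of KCl = 2.68 × 10^-3 × 74.55 = 0.200 g
% KCl = 0.200 / 0.540 × 100 = 37.0 %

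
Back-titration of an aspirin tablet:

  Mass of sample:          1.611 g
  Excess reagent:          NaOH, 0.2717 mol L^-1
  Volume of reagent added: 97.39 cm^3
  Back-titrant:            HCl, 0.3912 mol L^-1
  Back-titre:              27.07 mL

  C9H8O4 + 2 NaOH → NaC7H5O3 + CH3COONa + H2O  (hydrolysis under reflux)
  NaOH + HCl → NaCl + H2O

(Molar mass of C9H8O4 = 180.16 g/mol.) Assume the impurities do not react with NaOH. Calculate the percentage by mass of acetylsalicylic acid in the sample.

n(NaOH) added = 0.09739 × 0.2717 = 0.02646 mol
n(HCl) used in back-titration = 0.02707 × 0.3912 = 0.01059 mol
n(NaOH) left over = 0.01059 mol (1:1 ratio)
n(NaOH) consumed by analyte = 0.02646 − 0.01059 = 0.01587 mol
From the 1:2 ratio, n(C9H8O4) = 1/2 × 0.01587 = 7.936 × 10^-3 mol
mass of C9H8O4 = 7.936 × 10^-3 × 180.16 = 1.430 g
% C9H8O4 = 1.430 / 1.611 × 100 = 88.74 %

88.74 %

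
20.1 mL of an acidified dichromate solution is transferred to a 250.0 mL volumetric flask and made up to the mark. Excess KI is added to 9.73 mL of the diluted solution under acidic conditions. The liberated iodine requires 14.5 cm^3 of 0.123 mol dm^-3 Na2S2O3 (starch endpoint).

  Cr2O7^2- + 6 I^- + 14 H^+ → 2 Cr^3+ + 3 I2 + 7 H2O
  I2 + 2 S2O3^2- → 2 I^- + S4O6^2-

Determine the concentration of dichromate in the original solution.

0.380 mol/L

n(S2O3^2-) = 0.0145 × 0.123 = 1.78 × 10^-3 mol
n(I2) = n(S2O3^2-)/2 = 8.92 × 10^-4 mol
From the 1:3 ratio, n(Cr2O7^2-) in the aliquot = 1/3 × 8.92 × 10^-4 = 2.97 × 10^-4 mol
[Cr2O7^2-]_dilute = 2.97 × 10^-4 / 0.00973 = 0.0305 mol/L
[Cr2O7^2-]_original = 0.0305 × 250.0/20.1 = 0.380 mol/L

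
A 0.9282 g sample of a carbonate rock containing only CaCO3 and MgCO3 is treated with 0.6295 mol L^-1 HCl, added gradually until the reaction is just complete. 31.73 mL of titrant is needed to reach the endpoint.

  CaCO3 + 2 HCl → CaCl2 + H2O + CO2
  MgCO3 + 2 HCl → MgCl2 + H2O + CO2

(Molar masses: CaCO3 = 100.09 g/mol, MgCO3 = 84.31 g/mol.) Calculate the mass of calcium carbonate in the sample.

0.5467 g

n(HCl) = 0.03173 × 0.6295 = 0.01997 mol
Let x = n(CaCO3), y = n(MgCO3).
Titrant: 2x + 2y = 0.01997;  mass: 100.09x + 84.31y = 0.9282
Solving, x = 5.462 × 10^-3 mol, y = 4.525 × 10^-3 mol
mass of CaCO3 = 5.462 × 10^-3 × 100.09 = 0.5467 g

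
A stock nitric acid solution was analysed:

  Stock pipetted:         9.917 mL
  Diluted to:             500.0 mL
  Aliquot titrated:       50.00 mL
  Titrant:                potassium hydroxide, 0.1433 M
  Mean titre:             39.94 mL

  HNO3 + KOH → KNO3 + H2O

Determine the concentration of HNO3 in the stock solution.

5.771 M

n(KOH) = 0.03994 × 0.1433 = 5.723 × 10^-3 mol
n(HNO3) in the aliquot = 5.723 × 10^-3 mol (1:1 ratio)
[HNO3]_dilute = 5.723 × 10^-3 / 0.05000 = 0.1145 mol/L
Dilution factor = 500.0 / 9.917 = 50.42
[HNO3]_stock = 0.1145 × 50.42 = 5.771 mol/L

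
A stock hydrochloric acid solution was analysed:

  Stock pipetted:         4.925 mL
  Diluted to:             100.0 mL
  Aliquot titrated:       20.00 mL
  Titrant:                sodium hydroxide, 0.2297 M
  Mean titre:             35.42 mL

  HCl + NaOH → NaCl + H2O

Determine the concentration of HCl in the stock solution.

8.260 M

n(NaOH) = 0.03542 × 0.2297 = 8.136 × 10^-3 mol
n(HCl) in the aliquot = 8.136 × 10^-3 mol (1:1 ratio)
[HCl]_dilute = 8.136 × 10^-3 / 0.02000 = 0.4068 mol/L
Dilution factor = 100.0 / 4.925 = 20.30
[HCl]_stock = 0.4068 × 20.30 = 8.260 mol/L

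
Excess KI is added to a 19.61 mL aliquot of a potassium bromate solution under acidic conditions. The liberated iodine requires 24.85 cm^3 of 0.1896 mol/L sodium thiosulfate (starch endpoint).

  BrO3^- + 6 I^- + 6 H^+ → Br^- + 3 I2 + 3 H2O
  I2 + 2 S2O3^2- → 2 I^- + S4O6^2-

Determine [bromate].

0.04004 mol/L

n(S2O3^2-) = 0.02485 × 0.1896 = 4.712 × 10^-3 mol
n(I2) = n(S2O3^2-)/2 = 2.356 × 10^-3 mol
From the 1:3 ratio, n(BrO3^-) in the aliquot = 1/3 × 2.356 × 10^-3 = 7.853 × 10^-4 mol
[BrO3^-] = 7.853 × 10^-4 / 0.01961 = 0.04004 mol/L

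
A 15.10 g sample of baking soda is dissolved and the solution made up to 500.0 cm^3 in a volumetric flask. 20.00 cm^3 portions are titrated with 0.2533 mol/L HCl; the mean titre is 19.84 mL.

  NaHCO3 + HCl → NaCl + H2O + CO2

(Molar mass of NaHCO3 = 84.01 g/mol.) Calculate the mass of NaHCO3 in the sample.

10.55 g

n(HCl) per titration = 0.01984 × 0.2533 = 5.025 × 10^-3 mol
n(NaHCO3) in each aliquot = 5.025 × 10^-3 mol (1:1 ratio)
n(NaHCO3) in the whole flask = 5.025 × 10^-3 × 500.0/20.00 = 0.1256 mol
mass of NaHCO3 = 0.1256 × 84.01 = 10.55 g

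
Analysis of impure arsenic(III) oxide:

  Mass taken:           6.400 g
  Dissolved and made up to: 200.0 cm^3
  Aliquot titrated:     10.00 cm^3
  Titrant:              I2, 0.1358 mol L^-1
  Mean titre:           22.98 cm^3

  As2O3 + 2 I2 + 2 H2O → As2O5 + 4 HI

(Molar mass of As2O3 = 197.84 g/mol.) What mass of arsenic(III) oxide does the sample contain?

n(I2) per titration = 0.02298 × 0.1358 = 3.121 × 10^-3 mol
From the 1:2 ratio, n(As2O3) in each aliquot = 1/2 × 3.121 × 10^-3 = 1.560 × 10^-3 mol
n(As2O3) in the whole flask = 1.560 × 10^-3 × 200.0/10.00 = 0.03121 mol
mass of As2O3 = 0.03121 × 197.84 = 6.174 g

6.174 g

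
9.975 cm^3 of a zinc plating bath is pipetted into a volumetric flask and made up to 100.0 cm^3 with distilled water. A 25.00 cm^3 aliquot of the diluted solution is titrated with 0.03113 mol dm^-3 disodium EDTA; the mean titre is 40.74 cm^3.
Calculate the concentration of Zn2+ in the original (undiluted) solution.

0.5086 mol/L

Zn^2+ + EDTA^4- → [Zn(EDTA)]^2-
n(EDTA) = 0.04074 × 0.03113 = 1.268 × 10^-3 mol
n(Zn2+) in the aliquot = 1.268 × 10^-3 mol (1:1 ratio)
[Zn2+]_dilute = 1.268 × 10^-3 / 0.02500 = 0.05073 mol/L
Dilution factor = 100.0 / 9.975 = 10.03
[Zn2+]_stock = 0.05073 × 10.03 = 0.5086 mol/L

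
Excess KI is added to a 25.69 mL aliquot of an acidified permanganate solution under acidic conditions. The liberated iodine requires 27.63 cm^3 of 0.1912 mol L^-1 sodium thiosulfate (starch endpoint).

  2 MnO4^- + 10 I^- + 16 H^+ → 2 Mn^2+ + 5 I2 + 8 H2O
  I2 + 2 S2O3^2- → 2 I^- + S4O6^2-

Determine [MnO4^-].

0.04113 mol/L

n(S2O3^2-) = 0.02763 × 0.1912 = 5.283 × 10^-3 mol
n(I2) = n(S2O3^2-)/2 = 2.641 × 10^-3 mol
From the 2:5 ratio, n(MnO4^-) in the aliquot = 2/5 × 2.641 × 10^-3 = 1.057 × 10^-3 mol
[MnO4^-] = 1.057 × 10^-3 / 0.02569 = 0.04113 mol/L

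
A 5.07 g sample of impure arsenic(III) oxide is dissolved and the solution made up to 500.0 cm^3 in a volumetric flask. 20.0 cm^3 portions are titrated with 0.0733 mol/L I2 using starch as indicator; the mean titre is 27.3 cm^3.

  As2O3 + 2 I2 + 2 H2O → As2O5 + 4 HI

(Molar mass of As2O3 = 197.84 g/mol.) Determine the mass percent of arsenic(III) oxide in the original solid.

n(I2) per titration = 0.0273 × 0.0733 = 2.00 × 10^-3 mol
From the 1:2 ratio, n(As2O3) in each aliquot = 1/2 × 2.00 × 10^-3 = 1.00 × 10^-3 mol
n(As2O3) in the whole flask = 1.00 × 10^-3 × 500.0/20.0 = 0.0250 mol
mass of As2O3 = 0.0250 × 197.84 = 4.95 g
% As2O3 = 4.95 / 5.07 × 100 = 97.6 %

97.6 %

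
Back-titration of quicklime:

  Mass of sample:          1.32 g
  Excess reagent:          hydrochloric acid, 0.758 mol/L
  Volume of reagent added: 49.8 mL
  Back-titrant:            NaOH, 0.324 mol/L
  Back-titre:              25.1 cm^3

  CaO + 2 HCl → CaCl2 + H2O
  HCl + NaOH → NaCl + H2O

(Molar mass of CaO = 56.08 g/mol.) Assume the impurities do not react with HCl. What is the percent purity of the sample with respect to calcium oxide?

62.9 %

n(HCl) added = 0.0498 × 0.758 = 0.0377 mol
n(NaOH) used in back-titration = 0.0251 × 0.324 = 8.13 × 10^-3 mol
n(HCl) left over = 8.13 × 10^-3 mol (1:1 ratio)
n(HCl) consumed by analyte = 0.0377 − 8.13 × 10^-3 = 0.0296 mol
From the 1:2 ratio, n(CaO) = 1/2 × 0.0296 = 0.0148 mol
mass of CaO = 0.0148 × 56.08 = 0.830 g
% CaO = 0.830 / 1.32 × 100 = 62.9 %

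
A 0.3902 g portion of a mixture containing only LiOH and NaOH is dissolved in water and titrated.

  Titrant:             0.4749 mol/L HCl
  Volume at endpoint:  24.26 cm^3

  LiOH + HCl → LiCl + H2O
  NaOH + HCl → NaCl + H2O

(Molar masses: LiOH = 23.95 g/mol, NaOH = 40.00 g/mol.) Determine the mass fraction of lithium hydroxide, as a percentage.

n(HCl) = 0.02426 × 0.4749 = 0.01152 mol
Let x = n(LiOH), y = n(NaOH).
Titrant: 1x + 1y = 0.01152;  mass: 23.95x + 40.00y = 0.3902
Solving, x = 4.401 × 10^-3 mol, y = 7.120 × 10^-3 mol
mass of LiOH = 4.401 × 10^-3 × 23.95 = 0.1054 g
% LiOH = 0.1054 / 0.3902 × 100 = 27.02 %

27.02 %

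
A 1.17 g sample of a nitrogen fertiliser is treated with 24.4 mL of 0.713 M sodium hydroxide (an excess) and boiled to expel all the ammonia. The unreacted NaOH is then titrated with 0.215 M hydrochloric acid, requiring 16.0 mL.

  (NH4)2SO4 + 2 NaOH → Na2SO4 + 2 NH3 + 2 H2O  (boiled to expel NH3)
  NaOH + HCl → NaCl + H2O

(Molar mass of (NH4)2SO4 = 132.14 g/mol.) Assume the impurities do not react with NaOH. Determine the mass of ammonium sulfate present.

0.922 g

n(NaOH) added = 0.0244 × 0.713 = 0.0174 mol
n(HCl) used in back-titration = 0.0160 × 0.215 = 3.44 × 10^-3 mol
n(NaOH) left over = 3.44 × 10^-3 mol (1:1 ratio)
n(NaOH) consumed by analyte = 0.0174 − 3.44 × 10^-3 = 0.0140 mol
From the 1:2 ratio, n((NH4)2SO4) = 1/2 × 0.0140 = 6.98 × 10^-3 mol
mass of (NH4)2SO4 = 6.98 × 10^-3 × 132.14 = 0.922 g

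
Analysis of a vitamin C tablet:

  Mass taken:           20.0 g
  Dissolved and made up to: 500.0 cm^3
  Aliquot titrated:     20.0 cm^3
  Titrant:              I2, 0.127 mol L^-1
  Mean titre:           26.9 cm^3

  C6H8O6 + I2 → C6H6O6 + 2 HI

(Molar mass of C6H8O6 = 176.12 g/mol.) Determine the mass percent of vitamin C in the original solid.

n(I2) per titration = 0.0269 × 0.127 = 3.42 × 10^-3 mol
n(C6H8O6) in each aliquot = 3.42 × 10^-3 mol (1:1 ratio)
n(C6H8O6) in the whole flask = 3.42 × 10^-3 × 500.0/20.0 = 0.0854 mol
mass of C6H8O6 = 0.0854 × 176.12 = 15.0 g
% C6H8O6 = 15.0 / 20.0 × 100 = 75.2 %

75.2 %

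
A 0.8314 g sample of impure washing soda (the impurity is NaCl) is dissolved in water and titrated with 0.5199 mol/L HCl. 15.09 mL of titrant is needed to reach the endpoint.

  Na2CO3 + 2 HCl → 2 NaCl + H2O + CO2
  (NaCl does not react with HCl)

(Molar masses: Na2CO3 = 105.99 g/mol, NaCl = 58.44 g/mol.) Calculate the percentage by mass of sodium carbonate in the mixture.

n(HCl) = 0.01509 × 0.5199 = 7.845 × 10^-3 mol
Let x = n(Na2CO3), y = n(NaCl).
Titrant: 2x = 7.845 × 10^-3;  mass: 105.99x + 58.44y = 0.8314
Solving, x = 3.923 × 10^-3 mol, y = 7.112 × 10^-3 mol
mass of Na2CO3 = 3.923 × 10^-3 × 105.99 = 0.4158 g
% Na2CO3 = 0.4158 / 0.8314 × 100 = 50.01 %

50.01 %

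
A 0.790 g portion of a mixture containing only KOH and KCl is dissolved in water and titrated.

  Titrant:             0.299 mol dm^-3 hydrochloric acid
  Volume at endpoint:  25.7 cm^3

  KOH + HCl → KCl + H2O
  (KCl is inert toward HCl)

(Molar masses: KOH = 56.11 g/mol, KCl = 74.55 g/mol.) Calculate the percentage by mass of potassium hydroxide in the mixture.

n(HCl) = 0.0257 × 0.299 = 7.68 × 10^-3 mol
Let x = n(KOH), y = n(KCl).
Titrant: 1x = 7.68 × 10^-3;  mass: 56.11x + 74.55y = 0.790
Solving, x = 7.68 × 10^-3 mol, y = 4.81 × 10^-3 mol
mass of KOH = 7.68 × 10^-3 × 56.11 = 0.431 g
% KOH = 0.431 / 0.790 × 100 = 54.6 %

54.6 %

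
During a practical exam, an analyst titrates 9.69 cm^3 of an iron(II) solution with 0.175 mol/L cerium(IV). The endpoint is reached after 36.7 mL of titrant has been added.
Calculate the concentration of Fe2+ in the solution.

Ce^4+ + Fe^2+ → Ce^3+ + Fe^3+
n(Ce4+) = 0.0367 L × 0.175 mol/L = 6.42 × 10^-3 mol
n(Fe2+) = 6.42 × 10^-3 mol (1:1 mole ratio)
[Fe2+] = 6.42 × 10^-3 mol / 0.00969 L = 0.663 mol/L

0.663 mol/L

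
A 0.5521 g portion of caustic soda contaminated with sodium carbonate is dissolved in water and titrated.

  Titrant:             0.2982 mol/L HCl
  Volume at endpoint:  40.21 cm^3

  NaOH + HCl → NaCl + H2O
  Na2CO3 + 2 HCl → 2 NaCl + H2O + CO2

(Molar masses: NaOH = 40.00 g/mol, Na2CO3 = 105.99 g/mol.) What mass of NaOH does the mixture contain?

0.2565 g

n(HCl) = 0.04021 × 0.2982 = 0.01199 mol
Let x = n(NaOH), y = n(Na2CO3).
Titrant: 1x + 2y = 0.01199;  mass: 40.00x + 105.99y = 0.5521
Solving, x = 6.413 × 10^-3 mol, y = 2.789 × 10^-3 mol
mass of NaOH = 6.413 × 10^-3 × 40.00 = 0.2565 g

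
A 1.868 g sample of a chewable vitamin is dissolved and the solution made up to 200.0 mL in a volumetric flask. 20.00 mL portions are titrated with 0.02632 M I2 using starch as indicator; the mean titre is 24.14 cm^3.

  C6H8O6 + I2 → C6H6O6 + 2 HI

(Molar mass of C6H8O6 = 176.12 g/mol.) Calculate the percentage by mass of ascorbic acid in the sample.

n(I2) per titration = 0.02414 × 0.02632 = 6.354 × 10^-4 mol
n(C6H8O6) in each aliquot = 6.354 × 10^-4 mol (1:1 ratio)
n(C6H8O6) in the whole flask = 6.354 × 10^-4 × 200.0/20.00 = 6.354 × 10^-3 mol
mass of C6H8O6 = 6.354 × 10^-3 × 176.12 = 1.119 g
% C6H8O6 = 1.119 / 1.868 × 100 = 59.90 %

59.90 %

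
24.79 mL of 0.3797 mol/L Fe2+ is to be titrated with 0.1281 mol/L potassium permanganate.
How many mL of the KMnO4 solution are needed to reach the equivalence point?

MnO4^- + 5 Fe^2+ + 8 H^+ → Mn^2+ + 5 Fe^3+ + 4 H2O
n(Fe2+) = 0.02479 L × 0.3797 mol/L = 9.413 × 10^-3 mol
From the 1:5 stoichiometry, n(KMnO4) = 1/5 × 9.413 × 10^-3 = 1.883 × 10^-3 mol
V(KMnO4) = 1.883 × 10^-3 mol / 0.1281 mol/L = 0.01470 L = 14.70 mL

14.70 mL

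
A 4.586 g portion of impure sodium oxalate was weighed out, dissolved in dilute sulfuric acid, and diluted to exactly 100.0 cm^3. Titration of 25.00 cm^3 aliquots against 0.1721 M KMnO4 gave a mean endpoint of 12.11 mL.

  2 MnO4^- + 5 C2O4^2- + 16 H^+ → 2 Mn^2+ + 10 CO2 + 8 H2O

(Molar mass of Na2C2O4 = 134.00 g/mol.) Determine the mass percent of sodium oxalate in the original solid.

n(KMnO4) per titration = 0.01211 × 0.1721 = 2.084 × 10^-3 mol
From the 5:2 ratio, n(Na2C2O4) in each aliquot = 5/2 × 2.084 × 10^-3 = 5.210 × 10^-3 mol
n(Na2C2O4) in the whole flask = 5.210 × 10^-3 × 100.0/25.00 = 0.02084 mol
mass of Na2C2O4 = 0.02084 × 134.00 = 2.793 g
% Na2C2O4 = 2.793 / 4.586 × 100 = 60.90 %

60.90 %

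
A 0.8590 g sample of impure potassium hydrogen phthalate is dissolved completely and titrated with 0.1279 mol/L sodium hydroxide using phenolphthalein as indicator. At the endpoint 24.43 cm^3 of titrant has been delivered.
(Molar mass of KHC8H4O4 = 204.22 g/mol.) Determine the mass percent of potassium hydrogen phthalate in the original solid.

74.28 %

KHC8H4O4 + NaOH → KNaC8H4O4 + H2O
n(NaOH) = 0.02443 L × 0.1279 mol/L = 3.125 × 10^-3 mol
n(KHC8H4O4) = 3.125 × 10^-3 mol (1:1 ratio)
mass of KHC8H4O4 = 3.125 × 10^-3 × 204.22 g/mol = 0.6381 g
% KHC8H4O4 = 0.6381 / 0.8590 × 100 = 74.28 %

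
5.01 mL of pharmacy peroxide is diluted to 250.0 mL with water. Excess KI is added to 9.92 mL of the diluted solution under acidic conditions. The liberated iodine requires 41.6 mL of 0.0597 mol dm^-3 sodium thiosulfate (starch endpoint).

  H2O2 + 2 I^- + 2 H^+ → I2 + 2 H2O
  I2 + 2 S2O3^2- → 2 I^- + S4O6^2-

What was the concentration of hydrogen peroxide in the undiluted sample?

n(S2O3^2-) = 0.0416 × 0.0597 = 2.48 × 10^-3 mol
n(I2) = n(S2O3^2-)/2 = 1.24 × 10^-3 mol
n(H2O2) in the aliquot = 1.24 × 10^-3 mol (1:1 ratio)
[H2O2]_dilute = 1.24 × 10^-3 / 0.00992 = 0.125 mol/L
[H2O2]_original = 0.125 × 250.0/5.01 = 6.25 mol/L

6.25 mol/L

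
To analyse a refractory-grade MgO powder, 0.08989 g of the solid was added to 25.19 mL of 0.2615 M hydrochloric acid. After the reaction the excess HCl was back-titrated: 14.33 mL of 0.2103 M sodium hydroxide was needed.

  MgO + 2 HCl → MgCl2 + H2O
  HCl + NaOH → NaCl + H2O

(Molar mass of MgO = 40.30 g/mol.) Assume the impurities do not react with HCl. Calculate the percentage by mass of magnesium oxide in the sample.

n(HCl) added = 0.02519 × 0.2615 = 6.587 × 10^-3 mol
n(NaOH) used in back-titration = 0.01433 × 0.2103 = 3.014 × 10^-3 mol
n(HCl) left over = 3.014 × 10^-3 mol (1:1 ratio)
n(HCl) consumed by analyte = 6.587 × 10^-3 − 3.014 × 10^-3 = 3.574 × 10^-3 mol
From the 1:2 ratio, n(MgO) = 1/2 × 3.574 × 10^-3 = 1.787 × 10^-3 mol
mass of MgO = 1.787 × 10^-3 × 40.30 = 0.07201 g
% MgO = 0.07201 / 0.08989 × 100 = 80.11 %

80.11 %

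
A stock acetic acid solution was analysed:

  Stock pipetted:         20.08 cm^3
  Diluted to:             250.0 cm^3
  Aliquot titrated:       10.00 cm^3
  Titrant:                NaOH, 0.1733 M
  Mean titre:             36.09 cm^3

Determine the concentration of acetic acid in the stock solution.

CH3COOH + NaOH → CH3COONa + H2O
n(NaOH) = 0.03609 × 0.1733 = 6.254 × 10^-3 mol
n(CH3COOH) in the aliquot = 6.254 × 10^-3 mol (1:1 ratio)
[CH3COOH]_dilute = 6.254 × 10^-3 / 0.01000 = 0.6254 mol/L
Dilution factor = 250.0 / 20.08 = 12.45
[CH3COOH]_stock = 0.6254 × 12.45 = 7.787 mol/L

7.787 M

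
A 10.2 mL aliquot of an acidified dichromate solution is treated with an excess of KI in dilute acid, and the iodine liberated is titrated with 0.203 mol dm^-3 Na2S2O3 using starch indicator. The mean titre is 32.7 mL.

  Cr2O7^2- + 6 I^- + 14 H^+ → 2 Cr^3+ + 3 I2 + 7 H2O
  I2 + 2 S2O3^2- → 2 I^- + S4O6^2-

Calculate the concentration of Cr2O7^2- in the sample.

n(S2O3^2-) = 0.0327 × 0.203 = 6.64 × 10^-3 mol
n(I2) = n(S2O3^2-)/2 = 3.32 × 10^-3 mol
From the 1:3 ratio, n(Cr2O7^2-) in the aliquot = 1/3 × 3.32 × 10^-3 = 1.11 × 10^-3 mol
[Cr2O7^2-] = 1.11 × 10^-3 / 0.0102 = 0.108 mol/L

0.108 mol/L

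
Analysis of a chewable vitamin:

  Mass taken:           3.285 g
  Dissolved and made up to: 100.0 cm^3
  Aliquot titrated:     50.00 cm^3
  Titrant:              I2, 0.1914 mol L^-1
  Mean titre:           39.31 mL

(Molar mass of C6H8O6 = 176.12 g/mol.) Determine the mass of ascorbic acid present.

2.650 g

C6H8O6 + I2 → C6H6O6 + 2 HI
n(I2) per titration = 0.03931 × 0.1914 = 7.524 × 10^-3 mol
n(C6H8O6) in each aliquot = 7.524 × 10^-3 mol (1:1 ratio)
n(C6H8O6) in the whole flask = 7.524 × 10^-3 × 100.0/50.00 = 0.01505 mol
mass of C6H8O6 = 0.01505 × 176.12 = 2.650 g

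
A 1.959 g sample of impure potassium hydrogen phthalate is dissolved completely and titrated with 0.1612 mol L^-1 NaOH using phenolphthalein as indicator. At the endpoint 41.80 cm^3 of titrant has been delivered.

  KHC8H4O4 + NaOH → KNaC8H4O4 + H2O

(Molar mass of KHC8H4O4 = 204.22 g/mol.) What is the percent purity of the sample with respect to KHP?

70.24 %

n(NaOH) = 0.04180 L × 0.1612 mol/L = 6.738 × 10^-3 mol
n(KHC8H4O4) = 6.738 × 10^-3 mol (1:1 ratio)
mass of KHC8H4O4 = 6.738 × 10^-3 × 204.22 g/mol = 1.376 g
% KHC8H4O4 = 1.376 / 1.959 × 100 = 70.24 %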